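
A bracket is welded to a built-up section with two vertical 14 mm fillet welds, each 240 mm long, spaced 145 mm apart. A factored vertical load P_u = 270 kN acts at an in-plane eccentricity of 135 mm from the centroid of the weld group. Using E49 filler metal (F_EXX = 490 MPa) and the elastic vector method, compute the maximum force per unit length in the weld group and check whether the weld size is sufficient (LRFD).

Total weld length L_w = 480 mm. Treat welds as unit-width lines.
Polar moment about centroid: J = 2[d³/12 + d(b/2)²] = 2[240³/12 + 240×72.5²] = 4827000 mm³.
Direct shear f_v = P/L_w = 270×10³ / 480 = 562.5 N/mm (vertical).
Torsion M = P·e = 270×10³ × 135 = 36450000 N·mm.
Critical point at (x, y) = (72.5, 120) from centroid. f_tx = M·y/J = 906.2 N/mm; f_ty = M·x/J = 547.5 N/mm.
Resultant f_max = √[f_tx² + (f_v + f_ty)²] = √[906.2² + (562.5 + 547.5)²] = 1433 N/mm.
Capacity per unit length: φr_n = 0.75 × 0.6 × 490 × (0.707 × 14) = 2183 N/mm.
1433 ≤ 2183 → adequate.

f_max ≈ 1430 N/mm; adequate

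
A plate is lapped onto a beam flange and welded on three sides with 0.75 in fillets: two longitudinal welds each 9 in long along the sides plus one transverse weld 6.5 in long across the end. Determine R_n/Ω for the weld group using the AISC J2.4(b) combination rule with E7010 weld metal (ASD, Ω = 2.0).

E70XX → F_EXX = 70 ksi.
t_e = 0.707 × 0.75 = 0.5302 in.
R_nwl = 0.6 × 70 × 0.5302 × 18 = 400.9 kip (longitudinal, 2 welds).
R_nwt = 0.6 × 70 × 0.5302 × 6.5 = 144.8 kip (transverse, base value).
(i) R_nwl + R_nwt = 545.6 kip; (ii) 0.85 R_nwl + 1.5 R_nwt = 557.9 kip.
R_n = max = 557.9 kip [governs: (ii)]; R_n/Ω = 278.9 kip.

R_n/Ω ≈ 279 kip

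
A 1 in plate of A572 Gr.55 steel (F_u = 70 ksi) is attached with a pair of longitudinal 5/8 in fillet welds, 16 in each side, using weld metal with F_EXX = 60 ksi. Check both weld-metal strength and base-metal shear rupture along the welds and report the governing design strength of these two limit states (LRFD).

t_e = 0.707 × 0.625 = 0.4419 in; L = 32 in.
Weld metal: φR_n = 0.75 × 0.6 × 60 × 0.4419 × 32 = 381.8 kips.
Base metal (shear rupture): φR_n = 0.75 × 0.6 × 70 × 1 × 32 = 1008 kips.
Governing: weld metal.

φR_n ≈ 382 kips (weld metal governs)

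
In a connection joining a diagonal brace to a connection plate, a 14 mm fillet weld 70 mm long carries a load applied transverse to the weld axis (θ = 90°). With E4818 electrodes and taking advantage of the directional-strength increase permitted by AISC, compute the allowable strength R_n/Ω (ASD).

R_n/Ω ≈ 150 kN

E48XX → F_EXX = 480 MPa.
t_e = 0.707 × 14 = 9.898 mm; A_we = 9.898 × 70 = 692.9 mm².
Directional factor: 1.0 + 0.5 sin^1.5(90°) = 1.5.
F_nw = 0.6 × 480 × 1.5 = 432 MPa.
R_n/Ω = (432 × 692.9) / 2.0 × 10⁻³ = 149.7 kN.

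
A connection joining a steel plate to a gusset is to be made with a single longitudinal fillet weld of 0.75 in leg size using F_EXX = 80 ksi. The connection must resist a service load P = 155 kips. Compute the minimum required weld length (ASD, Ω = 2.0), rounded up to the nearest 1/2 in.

L = 12.5 in

Throat t_e = 0.707 × 0.75 = 0.5302 in.
r_n/Ω = (0.6 × 80 × 0.5302) / 2.0 = 12.73 kip/in.
L_req = P / (r_n/Ω) = 155 / 12.73 = 12.18 in total.
Round up → use L = 12.5 in.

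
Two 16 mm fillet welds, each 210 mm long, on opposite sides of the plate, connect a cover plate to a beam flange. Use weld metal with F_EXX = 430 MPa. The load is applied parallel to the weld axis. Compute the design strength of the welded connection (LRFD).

φR_n ≈ 919 kN

Effective throat t_e = 0.707 × 16 = 11.31 mm.
Total length L = 420 mm; A_we = 11.31 × 420 = 4751 mm².
F_nw = 0.6 F_EXX = 0.6 × 430 = 258 MPa.
φR_n = 0.75 × 258 × 4751 × 10⁻³ = 919.3 kN.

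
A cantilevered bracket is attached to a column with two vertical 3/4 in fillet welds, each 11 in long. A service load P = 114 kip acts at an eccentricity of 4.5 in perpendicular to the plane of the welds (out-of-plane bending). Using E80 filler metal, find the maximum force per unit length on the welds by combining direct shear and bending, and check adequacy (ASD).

E80XX → F_EXX = 80 ksi.
L_w = 2 × 11 = 22 in; section modulus (unit throat) S = 2 × L²/6 = 40.33 in².
Direct shear f_v = P/L_w = 114/22 = 5.182 kip/in.
Moment M = P × e = 114 × 4.5 = 513 kip·in; bending f_b = M/S = 12.72 kip/in.
f_max = √(f_v² + f_b²) = √(5.182² + 12.72²) = 13.73 kip/in.
r_n/Ω = (1/2.0) × 0.6 × 80 × (0.707 × 0.75) = 12.73 kip/in → NOT adequate.

f_max ≈ 13.7 kip/in; NOT adequate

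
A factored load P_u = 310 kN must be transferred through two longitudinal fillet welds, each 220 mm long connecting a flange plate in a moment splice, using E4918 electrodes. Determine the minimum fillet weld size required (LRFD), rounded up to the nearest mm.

E49XX → F_EXX = 490 MPa.
Total weld length L = 440 mm.
Required throat t_e = P_u / (φ × 0.6 F_EXX × L) = 310 / (0.75 × 0.6 × 490 × 440 × 10⁻³) = 3.195 mm.
Required leg w = t_e / 0.707 = 4.519 mm → use 5 mm.

w = 5 mm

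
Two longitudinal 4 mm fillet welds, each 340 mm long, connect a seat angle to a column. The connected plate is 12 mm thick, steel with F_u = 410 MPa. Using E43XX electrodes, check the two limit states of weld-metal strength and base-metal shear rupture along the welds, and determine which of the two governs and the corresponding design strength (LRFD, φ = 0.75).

φR_n ≈ 372 kN (weld metal governs)

E43XX → F_EXX = 430 MPa.
t_e = 0.707 × 4 = 2.828 mm; L = 680 mm.
Weld metal: φR_n = 0.75 × 0.6 × 430 × 2.828 × 680 × 10⁻³ = 372.1 kN.
Base metal (shear rupture): φR_n = 0.75 × 0.6 × 410 × 12 × 680 × 10⁻³ = 1506 kN.
Governing: weld metal.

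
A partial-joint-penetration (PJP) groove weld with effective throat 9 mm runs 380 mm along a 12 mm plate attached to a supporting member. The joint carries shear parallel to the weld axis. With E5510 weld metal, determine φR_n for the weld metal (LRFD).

φR_n ≈ 846 kN

E55XX → F_EXX = 550 MPa.
Effective throat (given) t_e = 9 mm.
A_we = 9 × 380 = 3420 mm².
F_nw = 0.6 F_EXX = 330 MPa.
φR_n = 0.75 × 330 × 3420 × 10⁻³ = 846.5 kN.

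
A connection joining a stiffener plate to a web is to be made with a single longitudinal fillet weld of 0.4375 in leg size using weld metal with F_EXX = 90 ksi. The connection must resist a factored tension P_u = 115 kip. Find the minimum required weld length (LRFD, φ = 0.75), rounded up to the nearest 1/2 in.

Throat t_e = 0.707 × 0.4375 = 0.3093 in.
φr_n = 0.75 × 0.6 × 90 × 0.3093 = 12.53 kip/in.
L_req = P_u / φr_n = 115 / 12.53 = 9.18 in total.
Round up → use L = 9.5 in.

L = 9.5 in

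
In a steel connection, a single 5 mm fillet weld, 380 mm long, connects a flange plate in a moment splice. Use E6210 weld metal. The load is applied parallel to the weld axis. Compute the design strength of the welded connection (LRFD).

E62XX → F_EXX = 620 MPa.
Effective throat t_e = 0.707 × 5 = 3.535 mm.
Total length L = 380 mm; A_we = 3.535 × 380 = 1343 mm².
F_nw = 0.6 F_EXX = 0.6 × 620 = 372 MPa.
φR_n = 0.75 × 372 × 1343 × 10⁻³ = 374.8 kN.

φR_n ≈ 375 kN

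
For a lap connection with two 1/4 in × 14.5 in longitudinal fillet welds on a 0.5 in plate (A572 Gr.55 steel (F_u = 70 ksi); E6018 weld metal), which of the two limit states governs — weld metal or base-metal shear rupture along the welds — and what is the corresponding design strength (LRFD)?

E60XX → F_EXX = 60 ksi.
t_e = 0.707 × 0.25 = 0.1767 in; L = 29 in.
Weld metal: φR_n = 0.75 × 0.6 × 60 × 0.1767 × 29 = 138.4 kip.
Base metal (shear rupture): φR_n = 0.75 × 0.6 × 70 × 0.5 × 29 = 456.8 kip.
Governing: weld metal.

φR_n ≈ 138 kip (weld metal governs)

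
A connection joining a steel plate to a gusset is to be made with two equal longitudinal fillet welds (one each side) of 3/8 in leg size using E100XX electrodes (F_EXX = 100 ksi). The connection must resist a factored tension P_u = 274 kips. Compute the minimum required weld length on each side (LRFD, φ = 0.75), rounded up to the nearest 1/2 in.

L = 11.5 in on each side

Throat t_e = 0.707 × 0.375 = 0.2651 in.
φr_n = 0.75 × 0.6 × 100 × 0.2651 = 11.93 kips/in.
L_req = P_u / φr_n = 274 / 11.93 = 22.97 in total.
Per side: 22.97 / 2 = 11.48 in.
Round up → use L = 11.5 in on each side.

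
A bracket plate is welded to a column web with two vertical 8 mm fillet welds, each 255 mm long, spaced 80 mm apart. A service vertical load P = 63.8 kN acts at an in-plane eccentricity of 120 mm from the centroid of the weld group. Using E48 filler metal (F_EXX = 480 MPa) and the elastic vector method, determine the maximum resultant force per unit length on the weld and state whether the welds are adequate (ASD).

f_max ≈ 345 N/mm; adequate

Total weld length L_w = 510 mm. Treat welds as unit-width lines.
Polar moment about centroid: J = 2[d³/12 + d(b/2)²] = 2[255³/12 + 255×40²] = 3580000 mm³.
Direct shear f_v = P/L_w = 63.8×10³ / 510 = 125.1 N/mm (vertical).
Torsion M = P·e = 63.8×10³ × 120 = 7656000 N·mm.
Critical point at (x, y) = (40, 127.5) from centroid. f_tx = M·y/J = 272.7 N/mm; f_ty = M·x/J = 85.55 N/mm.
Resultant f_max = √[f_tx² + (f_v + f_ty)²] = √[272.7² + (125.1 + 85.55)²] = 344.6 N/mm.
Capacity per unit length: r_n/Ω = (1/2.0) × 0.6 × 480 × (0.707 × 8) = 814.5 N/mm.
344.6 ≤ 814.5 → adequate.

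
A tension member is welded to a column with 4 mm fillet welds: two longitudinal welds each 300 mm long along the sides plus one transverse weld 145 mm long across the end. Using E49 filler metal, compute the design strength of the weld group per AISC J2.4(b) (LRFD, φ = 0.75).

φR_n ≈ 465 kN

E49XX → F_EXX = 490 MPa.
t_e = 0.707 × 4 = 2.828 mm.
R_nwl = 0.6 × 490 × 2.828 × 600 × 10⁻³ = 498.9 kN (longitudinal, 2 welds).
R_nwt = 0.6 × 490 × 2.828 × 145 × 10⁻³ = 120.6 kN (transverse, base value).
(i) R_nwl + R_nwt = 619.4 kN; (ii) 0.85 R_nwl + 1.5 R_nwt = 604.9 kN.
R_n = max = 619.4 kN [governs: (i)]; φR_n = 464.6 kN.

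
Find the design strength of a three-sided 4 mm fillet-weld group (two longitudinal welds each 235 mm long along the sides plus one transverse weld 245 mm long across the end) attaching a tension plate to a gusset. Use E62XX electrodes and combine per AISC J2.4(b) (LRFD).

φR_n ≈ 605 kN

E62XX → F_EXX = 620 MPa.
t_e = 0.707 × 4 = 2.828 mm.
R_nwl = 0.6 × 620 × 2.828 × 470 × 10⁻³ = 494.4 kN (longitudinal, 2 welds).
R_nwt = 0.6 × 620 × 2.828 × 245 × 10⁻³ = 257.7 kN (transverse, base value).
(i) R_nwl + R_nwt = 752.2 kN; (ii) 0.85 R_nwl + 1.5 R_nwt = 806.9 kN.
R_n = max = 806.9 kN [governs: (ii)]; φR_n = 605.2 kN.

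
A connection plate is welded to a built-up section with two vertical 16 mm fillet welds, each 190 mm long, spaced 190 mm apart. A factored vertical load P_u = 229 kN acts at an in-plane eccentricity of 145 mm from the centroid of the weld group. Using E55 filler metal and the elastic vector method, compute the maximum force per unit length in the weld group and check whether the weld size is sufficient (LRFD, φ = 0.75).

E55XX → F_EXX = 550 MPa.
Total weld length L_w = 380 mm. Treat welds as unit-width lines.
Polar moment about centroid: J = 2[d³/12 + d(b/2)²] = 2[190³/12 + 190×95²] = 4573000 mm³.
Direct shear f_v = P/L_w = 229×10³ / 380 = 602.6 N/mm (vertical).
Torsion M = P·e = 229×10³ × 145 = 33205000 N·mm.
Critical point at (x, y) = (95, 95) from centroid. f_tx = M·y/J = 689.9 N/mm; f_ty = M·x/J = 689.9 N/mm.
Resultant f_max = √[f_tx² + (f_v + f_ty)²] = √[689.9² + (602.6 + 689.9)²] = 1465 N/mm.
Capacity per unit length: φr_n = 0.75 × 0.6 × 550 × (0.707 × 16) = 2800 N/mm.
1465 ≤ 2800 → adequate.

f_max ≈ 1470 N/mm; adequate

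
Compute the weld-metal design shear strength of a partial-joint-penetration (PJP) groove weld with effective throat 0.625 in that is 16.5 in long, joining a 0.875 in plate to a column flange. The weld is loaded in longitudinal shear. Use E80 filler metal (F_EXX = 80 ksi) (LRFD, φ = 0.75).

Effective throat (given) t_e = 0.625 in.
A_we = 0.625 × 16.5 = 10.31 in².
F_nw = 0.6 F_EXX = 48 ksi.
φR_n = 0.75 × 48 × 10.31 = 371.2 kip.

φR_n ≈ 371 kip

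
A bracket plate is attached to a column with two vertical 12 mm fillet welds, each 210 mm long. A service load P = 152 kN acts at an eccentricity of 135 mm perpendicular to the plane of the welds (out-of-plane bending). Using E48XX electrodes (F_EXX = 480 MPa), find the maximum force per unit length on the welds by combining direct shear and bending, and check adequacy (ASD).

f_max ≈ 1440 N/mm; NOT adequate

L_w = 2 × 210 = 420 mm; section modulus (unit throat) S = 2 × L²/6 = 14700 mm².
Direct shear f_v = P/L_w = 152×10³/420 = 361.9 N/mm.
Moment M = P × e = 152×10³ × 135 = 20520000 N·mm; bending f_b = M/S = 1396 N/mm.
f_max = √(f_v² + f_b²) = √(361.9² + 1396²) = 1442 N/mm.
r_n/Ω = (1/2.0) × 0.6 × 480 × (0.707 × 12) = 1222 N/mm → NOT adequate.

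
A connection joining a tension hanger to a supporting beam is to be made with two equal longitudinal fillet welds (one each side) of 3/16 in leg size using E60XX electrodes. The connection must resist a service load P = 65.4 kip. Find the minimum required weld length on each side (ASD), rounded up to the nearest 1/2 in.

E60XX → F_EXX = 60 ksi.
Throat t_e = 0.707 × 0.1875 = 0.1326 in.
r_n/Ω = (0.6 × 60 × 0.1326) / 2.0 = 2.386 kip/in.
L_req = P / (r_n/Ω) = 65.4 / 2.386 = 27.41 in total.
Per side: 27.41 / 2 = 13.7 in.
Round up → use L = 14 in on each side.

L = 14 in on each side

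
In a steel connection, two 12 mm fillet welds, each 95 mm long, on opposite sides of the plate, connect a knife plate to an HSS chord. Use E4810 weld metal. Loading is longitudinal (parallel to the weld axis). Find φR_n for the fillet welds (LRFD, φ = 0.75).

E48XX → F_EXX = 480 MPa.
Effective throat t_e = 0.707 × 12 = 8.484 mm.
Total length L = 190 mm; A_we = 8.484 × 190 = 1612 mm².
F_nw = 0.6 F_EXX = 0.6 × 480 = 288 MPa.
φR_n = 0.75 × 288 × 1612 × 10⁻³ = 348.2 kN.

φR_n ≈ 348 kN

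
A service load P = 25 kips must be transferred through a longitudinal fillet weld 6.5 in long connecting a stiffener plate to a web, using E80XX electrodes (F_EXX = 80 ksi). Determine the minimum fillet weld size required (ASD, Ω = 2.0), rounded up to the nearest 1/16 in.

Total weld length L = 6.5 in.
Required throat t_e = P × Ω / (0.6 F_EXX × L) = 25 × 2.0 / (0.6 × 80 × 6.5) = 0.1603 in.
Required leg w = t_e / 0.707 = 0.2267 in → use 1/4 in.

w = 1/4 in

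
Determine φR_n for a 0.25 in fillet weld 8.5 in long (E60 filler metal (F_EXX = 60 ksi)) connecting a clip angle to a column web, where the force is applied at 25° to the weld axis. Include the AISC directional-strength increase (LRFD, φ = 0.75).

φR_n ≈ 46.1 kip

t_e = 0.707 × 0.25 = 0.1767 in; A_we = 0.1767 × 8.5 = 1.502 in².
Directional factor: 1.0 + 0.5 sin^1.5(25°) = 1.137.
F_nw = 0.6 × 60 × 1.137 = 40.95 ksi.
φR_n = 0.75 × 40.95 × 1.502 = 46.14 kip.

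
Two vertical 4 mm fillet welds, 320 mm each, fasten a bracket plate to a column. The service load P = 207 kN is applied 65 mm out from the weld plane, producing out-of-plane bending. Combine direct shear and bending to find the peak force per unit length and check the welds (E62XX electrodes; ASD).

f_max ≈ 510 N/mm; adequate

E62XX → F_EXX = 620 MPa.
L_w = 2 × 320 = 640 mm; section modulus (unit throat) S = 2 × L²/6 = 34130 mm².
Direct shear f_v = P/L_w = 207×10³/640 = 323.4 N/mm.
Moment M = P × e = 207×10³ × 65 = 13455000 N·mm; bending f_b = M/S = 394.2 N/mm.
f_max = √(f_v² + f_b²) = √(323.4² + 394.2²) = 509.9 N/mm.
r_n/Ω = (1/2.0) × 0.6 × 620 × (0.707 × 4) = 526 N/mm → adequate.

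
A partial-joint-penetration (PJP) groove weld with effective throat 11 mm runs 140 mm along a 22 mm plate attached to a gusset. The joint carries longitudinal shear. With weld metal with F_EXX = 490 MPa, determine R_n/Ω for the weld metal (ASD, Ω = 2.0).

Effective throat (given) t_e = 11 mm.
A_we = 11 × 140 = 1540 mm².
F_nw = 0.6 F_EXX = 294 MPa.
R_n/Ω = (294 × 1540) / 2.0 × 10⁻³ = 226.4 kN.

R_n/Ω ≈ 226 kN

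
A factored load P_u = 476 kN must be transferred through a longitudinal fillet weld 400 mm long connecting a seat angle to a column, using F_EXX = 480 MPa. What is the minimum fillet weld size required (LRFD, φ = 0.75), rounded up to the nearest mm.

Total weld length L = 400 mm.
Required throat t_e = P_u / (φ × 0.6 F_EXX × L) = 476 / (0.75 × 0.6 × 480 × 400 × 10⁻³) = 5.509 mm.
Required leg w = t_e / 0.707 = 7.792 mm → use 8 mm.

w = 8 mm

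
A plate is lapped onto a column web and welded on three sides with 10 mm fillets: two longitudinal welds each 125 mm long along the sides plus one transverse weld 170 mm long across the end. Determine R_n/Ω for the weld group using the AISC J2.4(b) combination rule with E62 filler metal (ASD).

E62XX → F_EXX = 620 MPa.
t_e = 0.707 × 10 = 7.07 mm.
R_nwl = 0.6 × 620 × 7.07 × 250 × 10⁻³ = 657.5 kN (longitudinal, 2 welds).
R_nwt = 0.6 × 620 × 7.07 × 170 × 10⁻³ = 447.1 kN (transverse, base value).
(i) R_nwl + R_nwt = 1105 kN; (ii) 0.85 R_nwl + 1.5 R_nwt = 1230 kN.
R_n = max = 1230 kN [governs: (ii)]; R_n/Ω = 614.8 kN.

R_n/Ω ≈ 615 kN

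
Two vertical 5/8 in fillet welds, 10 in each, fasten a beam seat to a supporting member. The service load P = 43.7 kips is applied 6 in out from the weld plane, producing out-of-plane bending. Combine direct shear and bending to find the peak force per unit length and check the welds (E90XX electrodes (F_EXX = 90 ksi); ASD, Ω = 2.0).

f_max ≈ 8.16 kip/in; adequate

L_w = 2 × 10 = 20 in; section modulus (unit throat) S = 2 × L²/6 = 33.33 in².
Direct shear f_v = P/L_w = 43.7/20 = 2.185 kip/in.
Moment M = P × e = 43.7 × 6 = 262.2 kip·in; bending f_b = M/S = 7.866 kip/in.
f_max = √(f_v² + f_b²) = √(2.185² + 7.866²) = 8.164 kip/in.
r_n/Ω = (1/2.0) × 0.6 × 90 × (0.707 × 0.625) = 11.93 kip/in → adequate.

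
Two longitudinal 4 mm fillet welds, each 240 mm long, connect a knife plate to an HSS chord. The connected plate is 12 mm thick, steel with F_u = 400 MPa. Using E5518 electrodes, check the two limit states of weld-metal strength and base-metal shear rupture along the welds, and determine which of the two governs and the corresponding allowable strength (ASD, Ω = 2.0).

R_n/Ω ≈ 224 kN (weld metal governs)

E55XX → F_EXX = 550 MPa.
t_e = 0.707 × 4 = 2.828 mm; L = 480 mm.
Weld metal: R_n/Ω = (1/2.0) × 0.6 × 550 × 2.828 × 480 × 10⁻³ = 224 kN.
Base metal (shear rupture): R_n/Ω = (1/2.0) × 0.6 × 400 × 12 × 480 × 10⁻³ = 691.2 kN.
Governing: weld metal.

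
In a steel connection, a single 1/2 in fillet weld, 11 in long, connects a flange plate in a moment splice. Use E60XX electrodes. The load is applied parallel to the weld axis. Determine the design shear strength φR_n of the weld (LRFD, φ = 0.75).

φR_n ≈ 105 kips

E60XX → F_EXX = 60 ksi.
Effective throat t_e = 0.707 × 0.5 = 0.3535 in.
Total length L = 11 in; A_we = 0.3535 × 11 = 3.888 in².
F_nw = 0.6 F_EXX = 0.6 × 60 = 36 ksi.
φR_n = 0.75 × 36 × 3.888 = 105 kips.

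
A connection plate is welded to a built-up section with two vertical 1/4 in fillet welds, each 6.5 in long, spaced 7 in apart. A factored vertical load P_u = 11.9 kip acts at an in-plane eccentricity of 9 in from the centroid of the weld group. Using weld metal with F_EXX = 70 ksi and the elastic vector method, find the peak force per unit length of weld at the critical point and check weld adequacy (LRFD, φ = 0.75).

f_max ≈ 3.23 kip/in; adequate

Total weld length L_w = 13 in. Treat welds as unit-width lines.
Polar moment about centroid: J = 2[d³/12 + d(b/2)²] = 2[6.5³/12 + 6.5×3.5²] = 205 in³.
Direct shear f_v = P/L_w = 11.9 / 13 = 0.9154 kip/in (vertical).
Torsion M = P·e = 11.9 × 9 = 107.1 kip·in.
Critical point at (x, y) = (3.5, 3.25) from centroid. f_tx = M·y/J = 1.698 kip/in; f_ty = M·x/J = 1.828 kip/in.
Resultant f_max = √[f_tx² + (f_v + f_ty)²] = √[1.698² + (0.9154 + 1.828)²] = 3.227 kip/in.
Capacity per unit length: φr_n = 0.75 × 0.6 × 70 × (0.707 × 0.25) = 5.568 kip/in.
3.227 ≤ 5.568 → adequate.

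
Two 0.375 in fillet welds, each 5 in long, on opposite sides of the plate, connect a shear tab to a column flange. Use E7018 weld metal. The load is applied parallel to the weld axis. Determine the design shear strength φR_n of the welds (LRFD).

φR_n ≈ 83.5 kip

E70XX → F_EXX = 70 ksi.
Effective throat t_e = 0.707 × 0.375 = 0.2651 in.
Total length L = 10 in; A_we = 0.2651 × 10 = 2.651 in².
F_nw = 0.6 F_EXX = 0.6 × 70 = 42 ksi.
φR_n = 0.75 × 42 × 2.651 = 83.51 kip.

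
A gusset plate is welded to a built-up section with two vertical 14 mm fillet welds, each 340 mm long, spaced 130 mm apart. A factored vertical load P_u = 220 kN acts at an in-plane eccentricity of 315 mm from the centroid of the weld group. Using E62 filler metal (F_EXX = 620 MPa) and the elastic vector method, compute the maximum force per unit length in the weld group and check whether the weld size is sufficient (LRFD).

Total weld length L_w = 680 mm. Treat welds as unit-width lines.
Polar moment about centroid: J = 2[d³/12 + d(b/2)²] = 2[340³/12 + 340×65²] = 9424000 mm³.
Direct shear f_v = P/L_w = 220×10³ / 680 = 323.5 N/mm (vertical).
Torsion M = P·e = 220×10³ × 315 = 69300000 N·mm.
Critical point at (x, y) = (65, 170) from centroid. f_tx = M·y/J = 1250 N/mm; f_ty = M·x/J = 478 N/mm.
Resultant f_max = √[f_tx² + (f_v + f_ty)²] = √[1250² + (323.5 + 478)²] = 1485 N/mm.
Capacity per unit length: φr_n = 0.75 × 0.6 × 620 × (0.707 × 14) = 2762 N/mm.
1485 ≤ 2762 → adequate.

f_max ≈ 1490 N/mm; adequate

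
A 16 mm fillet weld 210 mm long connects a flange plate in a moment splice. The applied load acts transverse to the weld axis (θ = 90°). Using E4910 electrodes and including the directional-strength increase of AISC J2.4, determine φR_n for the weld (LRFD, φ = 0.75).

φR_n ≈ 786 kN

E49XX → F_EXX = 490 MPa.
t_e = 0.707 × 16 = 11.31 mm; A_we = 11.31 × 210 = 2376 mm².
Directional factor: 1.0 + 0.5 sin^1.5(90°) = 1.5.
F_nw = 0.6 × 490 × 1.5 = 441 MPa.
φR_n = 0.75 × 441 × 2376 × 10⁻³ = 785.7 kN.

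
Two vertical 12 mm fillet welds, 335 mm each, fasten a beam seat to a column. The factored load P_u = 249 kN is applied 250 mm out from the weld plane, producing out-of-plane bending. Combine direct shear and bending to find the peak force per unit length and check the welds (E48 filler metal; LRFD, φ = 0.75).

f_max ≈ 1710 N/mm; adequate

E48XX → F_EXX = 480 MPa.
L_w = 2 × 335 = 670 mm; section modulus (unit throat) S = 2 × L²/6 = 37410 mm².
Direct shear f_v = P/L_w = 249×10³/670 = 371.6 N/mm.
Moment M = P × e = 249×10³ × 250 = 62250000 N·mm; bending f_b = M/S = 1664 N/mm.
f_max = √(f_v² + f_b²) = √(371.6² + 1664²) = 1705 N/mm.
φr_n = 0.75 × 0.6 × 480 × (0.707 × 12) = 1833 N/mm → adequate.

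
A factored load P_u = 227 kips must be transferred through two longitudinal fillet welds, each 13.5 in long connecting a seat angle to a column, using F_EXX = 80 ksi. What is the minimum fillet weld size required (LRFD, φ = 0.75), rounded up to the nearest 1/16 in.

w = 3/8 in

Total weld length L = 27 in.
Required throat t_e = P_u / (φ × 0.6 F_EXX × L) = 227 / (0.75 × 0.6 × 80 × 27) = 0.2335 in.
Required leg w = t_e / 0.707 = 0.3303 in → use 3/8 in.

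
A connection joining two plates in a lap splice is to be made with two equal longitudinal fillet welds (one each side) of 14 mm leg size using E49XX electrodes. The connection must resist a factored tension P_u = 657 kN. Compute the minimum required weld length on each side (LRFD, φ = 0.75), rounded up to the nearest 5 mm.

L = 155 mm on each side

E49XX → F_EXX = 490 MPa.
Throat t_e = 0.707 × 14 = 9.898 mm.
φr_n = 0.75 × 0.6 × 490 × 9.898 × 10⁻³ = 2.183 kN/mm.
L_req = P_u / φr_n = 657 / 2.183 = 301 mm total.
Per side: 301 / 2 = 150.5 mm.
Round up → use L = 155 mm on each side.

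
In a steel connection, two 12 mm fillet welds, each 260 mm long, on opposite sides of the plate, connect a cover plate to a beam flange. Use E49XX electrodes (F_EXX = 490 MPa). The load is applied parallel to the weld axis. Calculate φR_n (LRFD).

φR_n ≈ 973 kN

Effective throat t_e = 0.707 × 12 = 8.484 mm.
Total length L = 520 mm; A_we = 8.484 × 520 = 4412 mm².
F_nw = 0.6 F_EXX = 0.6 × 490 = 294 MPa.
φR_n = 0.75 × 294 × 4412 × 10⁻³ = 972.8 kN.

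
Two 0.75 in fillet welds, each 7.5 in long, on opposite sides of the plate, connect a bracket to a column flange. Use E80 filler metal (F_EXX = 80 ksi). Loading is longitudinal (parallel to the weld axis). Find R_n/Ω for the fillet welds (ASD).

R_n/Ω ≈ 191 kips

Effective throat t_e = 0.707 × 0.75 = 0.5302 in.
Total length L = 15 in; A_we = 0.5302 × 15 = 7.954 in².
F_nw = 0.6 F_EXX = 0.6 × 80 = 48 ksi.
R_n = 48 × 7.954 = 381.8 kips; R_n/Ω = 381.8/2.0 = 190.9 kips.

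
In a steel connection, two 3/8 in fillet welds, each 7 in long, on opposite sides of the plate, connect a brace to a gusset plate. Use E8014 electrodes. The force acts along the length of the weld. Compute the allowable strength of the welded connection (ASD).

R_n/Ω ≈ 89.1 kips

E80XX → F_EXX = 80 ksi.
Effective throat t_e = 0.707 × 0.375 = 0.2651 in.
Total length L = 14 in; A_we = 0.2651 × 14 = 3.712 in².
F_nw = 0.6 F_EXX = 0.6 × 80 = 48 ksi.
R_n = 48 × 3.712 = 178.2 kips; R_n/Ω = 178.2/2.0 = 89.08 kips.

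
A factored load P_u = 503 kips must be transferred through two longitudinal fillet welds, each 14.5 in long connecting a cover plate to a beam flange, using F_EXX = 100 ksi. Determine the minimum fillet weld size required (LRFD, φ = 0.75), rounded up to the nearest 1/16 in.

Total weld length L = 29 in.
Required throat t_e = P_u / (φ × 0.6 F_EXX × L) = 503 / (0.75 × 0.6 × 100 × 29) = 0.3854 in.
Required leg w = t_e / 0.707 = 0.5452 in → use 9/16 in.

w = 9/16 in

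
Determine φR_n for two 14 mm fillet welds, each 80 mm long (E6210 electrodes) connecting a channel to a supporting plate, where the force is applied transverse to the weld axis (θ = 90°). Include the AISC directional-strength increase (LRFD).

φR_n ≈ 663 kN

E62XX → F_EXX = 620 MPa.
t_e = 0.707 × 14 = 9.898 mm; A_we = 9.898 × 160 = 1584 mm².
Directional factor: 1.0 + 0.5 sin^1.5(90°) = 1.5.
F_nw = 0.6 × 620 × 1.5 = 558 MPa.
φR_n = 0.75 × 558 × 1584 × 10⁻³ = 662.8 kN.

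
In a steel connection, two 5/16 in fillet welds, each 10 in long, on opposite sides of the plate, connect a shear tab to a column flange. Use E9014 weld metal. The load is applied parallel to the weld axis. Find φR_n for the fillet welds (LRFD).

E90XX → F_EXX = 90 ksi.
Effective throat t_e = 0.707 × 0.3125 = 0.2209 in.
Total length L = 20 in; A_we = 0.2209 × 20 = 4.419 in².
F_nw = 0.6 F_EXX = 0.6 × 90 = 54 ksi.
φR_n = 0.75 × 54 × 4.419 = 179 kips.

φR_n ≈ 179 kips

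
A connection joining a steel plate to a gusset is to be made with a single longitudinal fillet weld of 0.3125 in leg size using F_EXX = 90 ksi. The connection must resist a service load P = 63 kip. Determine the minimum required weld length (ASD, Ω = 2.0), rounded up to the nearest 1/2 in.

L = 11 in

Throat t_e = 0.707 × 0.3125 = 0.2209 in.
r_n/Ω = (0.6 × 90 × 0.2209) / 2.0 = 5.965 kip/in.
L_req = P / (r_n/Ω) = 63 / 5.965 = 10.56 in total.
Round up → use L = 11 in.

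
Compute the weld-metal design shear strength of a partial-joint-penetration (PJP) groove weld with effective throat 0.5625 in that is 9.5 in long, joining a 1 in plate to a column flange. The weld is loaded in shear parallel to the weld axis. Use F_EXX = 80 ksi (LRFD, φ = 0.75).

φR_n ≈ 192 kip

Effective throat (given) t_e = 0.5625 in.
A_we = 0.5625 × 9.5 = 5.344 in².
F_nw = 0.6 F_EXX = 48 ksi.
φR_n = 0.75 × 48 × 5.344 = 192.4 kip.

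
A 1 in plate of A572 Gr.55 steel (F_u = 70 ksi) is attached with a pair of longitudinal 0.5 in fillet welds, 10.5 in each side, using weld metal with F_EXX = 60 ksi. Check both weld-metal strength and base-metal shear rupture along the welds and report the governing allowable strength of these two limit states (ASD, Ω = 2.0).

R_n/Ω ≈ 134 kips (weld metal governs)

t_e = 0.707 × 0.5 = 0.3535 in; L = 21 in.
Weld metal: R_n/Ω = (1/2.0) × 0.6 × 60 × 0.3535 × 21 = 133.6 kips.
Base metal (shear rupture): R_n/Ω = (1/2.0) × 0.6 × 70 × 1 × 21 = 441 kips.
Governing: weld metal.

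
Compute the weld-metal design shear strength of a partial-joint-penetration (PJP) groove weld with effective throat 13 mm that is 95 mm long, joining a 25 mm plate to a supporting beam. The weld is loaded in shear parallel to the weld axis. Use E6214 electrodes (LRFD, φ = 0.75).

E62XX → F_EXX = 620 MPa.
Effective throat (given) t_e = 13 mm.
A_we = 13 × 95 = 1235 mm².
F_nw = 0.6 F_EXX = 372 MPa.
φR_n = 0.75 × 372 × 1235 × 10⁻³ = 344.6 kN.

φR_n ≈ 345 kN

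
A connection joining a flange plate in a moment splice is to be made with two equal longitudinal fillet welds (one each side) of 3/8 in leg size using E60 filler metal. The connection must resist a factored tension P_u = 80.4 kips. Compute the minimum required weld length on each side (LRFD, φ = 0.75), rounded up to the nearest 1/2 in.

L = 6 in on each side

E60XX → F_EXX = 60 ksi.
Throat t_e = 0.707 × 0.375 = 0.2651 in.
φr_n = 0.75 × 0.6 × 60 × 0.2651 = 7.158 kips/in.
L_req = P_u / φr_n = 80.4 / 7.158 = 11.23 in total.
Per side: 11.23 / 2 = 5.616 in.
Round up → use L = 6 in on each side.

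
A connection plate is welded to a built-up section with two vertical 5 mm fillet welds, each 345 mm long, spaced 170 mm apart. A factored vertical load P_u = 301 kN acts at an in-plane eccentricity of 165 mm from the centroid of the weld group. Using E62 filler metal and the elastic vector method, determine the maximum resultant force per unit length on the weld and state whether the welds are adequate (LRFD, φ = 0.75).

f_max ≈ 1070 N/mm; NOT adequate

E62XX → F_EXX = 620 MPa.
Total weld length L_w = 690 mm. Treat welds as unit-width lines.
Polar moment about centroid: J = 2[d³/12 + d(b/2)²] = 2[345³/12 + 345×85²] = 11830000 mm³.
Direct shear f_v = P/L_w = 301×10³ / 690 = 436.2 N/mm (vertical).
Torsion M = P·e = 301×10³ × 165 = 49665000 N·mm.
Critical point at (x, y) = (85, 172.5) from centroid. f_tx = M·y/J = 724.2 N/mm; f_ty = M·x/J = 356.9 N/mm.
Resultant f_max = √[f_tx² + (f_v + f_ty)²] = √[724.2² + (436.2 + 356.9)²] = 1074 N/mm.
Capacity per unit length: φr_n = 0.75 × 0.6 × 620 × (0.707 × 5) = 986.3 N/mm.
1074 > 986.3 → NOT adequate.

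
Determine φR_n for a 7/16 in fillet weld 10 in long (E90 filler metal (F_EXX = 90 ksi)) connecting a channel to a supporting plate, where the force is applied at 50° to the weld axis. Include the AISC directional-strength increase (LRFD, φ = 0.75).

t_e = 0.707 × 0.4375 = 0.3093 in; A_we = 0.3093 × 10 = 3.093 in².
Directional factor: 1.0 + 0.5 sin^1.5(50°) = 1.335.
F_nw = 0.6 × 90 × 1.335 = 72.1 ksi.
φR_n = 0.75 × 72.1 × 3.093 = 167.3 kips.

φR_n ≈ 167 kips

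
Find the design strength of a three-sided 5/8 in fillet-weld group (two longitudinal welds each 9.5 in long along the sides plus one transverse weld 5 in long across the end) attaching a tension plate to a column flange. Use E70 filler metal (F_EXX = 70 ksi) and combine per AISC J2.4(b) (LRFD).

t_e = 0.707 × 0.625 = 0.4419 in.
R_nwl = 0.6 × 70 × 0.4419 × 19 = 352.6 kips (longitudinal, 2 welds).
R_nwt = 0.6 × 70 × 0.4419 × 5 = 92.79 kips (transverse, base value).
(i) R_nwl + R_nwt = 445.4 kips; (ii) 0.85 R_nwl + 1.5 R_nwt = 438.9 kips.
R_n = max = 445.4 kips [governs: (i)]; φR_n = 334.1 kips.

φR_n ≈ 334 kips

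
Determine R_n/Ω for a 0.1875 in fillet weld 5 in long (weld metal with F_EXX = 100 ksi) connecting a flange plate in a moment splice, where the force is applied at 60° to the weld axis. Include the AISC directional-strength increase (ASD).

R_n/Ω ≈ 27.9 kips

t_e = 0.707 × 0.1875 = 0.1326 in; A_we = 0.1326 × 5 = 0.6628 in².
Directional factor: 1.0 + 0.5 sin^1.5(60°) = 1.403.
F_nw = 0.6 × 100 × 1.403 = 84.18 ksi.
R_n/Ω = (84.18 × 0.6628) / 2.0 = 27.9 kips.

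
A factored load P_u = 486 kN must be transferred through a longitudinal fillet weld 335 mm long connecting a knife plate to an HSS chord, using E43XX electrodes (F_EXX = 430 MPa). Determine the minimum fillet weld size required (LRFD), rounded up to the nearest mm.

Total weld length L = 335 mm.
Required throat t_e = P_u / (φ × 0.6 F_EXX × L) = 486 / (0.75 × 0.6 × 430 × 335 × 10⁻³) = 7.497 mm.
Required leg w = t_e / 0.707 = 10.6 mm → use 11 mm.

w = 11 mm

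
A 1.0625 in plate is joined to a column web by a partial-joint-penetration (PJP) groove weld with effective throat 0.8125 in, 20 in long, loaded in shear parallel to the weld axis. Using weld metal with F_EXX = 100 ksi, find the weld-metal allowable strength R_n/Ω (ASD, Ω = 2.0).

Effective throat (given) t_e = 0.8125 in.
A_we = 0.8125 × 20 = 16.25 in².
F_nw = 0.6 F_EXX = 60 ksi.
R_n/Ω = (60 × 16.25) / 2.0 = 487.5 kip.

R_n/Ω ≈ 488 kip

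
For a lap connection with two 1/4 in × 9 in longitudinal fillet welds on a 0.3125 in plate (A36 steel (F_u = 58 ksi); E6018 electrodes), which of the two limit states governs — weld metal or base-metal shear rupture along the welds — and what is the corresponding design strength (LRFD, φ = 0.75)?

φR_n ≈ 85.9 kip (weld metal governs)

E60XX → F_EXX = 60 ksi.
t_e = 0.707 × 0.25 = 0.1767 in; L = 18 in.
Weld metal: φR_n = 0.75 × 0.6 × 60 × 0.1767 × 18 = 85.9 kip.
Base metal (shear rupture): φR_n = 0.75 × 0.6 × 58 × 0.3125 × 18 = 146.8 kip.
Governing: weld metal.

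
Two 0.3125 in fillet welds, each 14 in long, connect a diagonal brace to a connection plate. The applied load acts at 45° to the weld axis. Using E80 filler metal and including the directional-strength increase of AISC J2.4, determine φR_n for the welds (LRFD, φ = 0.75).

φR_n ≈ 289 kip

E80XX → F_EXX = 80 ksi.
t_e = 0.707 × 0.3125 = 0.2209 in; A_we = 0.2209 × 28 = 6.186 in².
Directional factor: 1.0 + 0.5 sin^1.5(45°) = 1.297.
F_nw = 0.6 × 80 × 1.297 = 62.27 ksi.
φR_n = 0.75 × 62.27 × 6.186 = 288.9 kip.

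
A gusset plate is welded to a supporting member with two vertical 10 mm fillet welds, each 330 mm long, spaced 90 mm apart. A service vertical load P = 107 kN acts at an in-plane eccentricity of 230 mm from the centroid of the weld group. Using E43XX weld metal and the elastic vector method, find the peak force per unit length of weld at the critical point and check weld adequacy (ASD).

E43XX → F_EXX = 430 MPa.
Total weld length L_w = 660 mm. Treat welds as unit-width lines.
Polar moment about centroid: J = 2[d³/12 + d(b/2)²] = 2[330³/12 + 330×45²] = 7326000 mm³.
Direct shear f_v = P/L_w = 107×10³ / 660 = 162.1 N/mm (vertical).
Torsion M = P·e = 107×10³ × 230 = 24610000 N·mm.
Critical point at (x, y) = (45, 165) from centroid. f_tx = M·y/J = 554.3 N/mm; f_ty = M·x/J = 151.2 N/mm.
Resultant f_max = √[f_tx² + (f_v + f_ty)²] = √[554.3² + (162.1 + 151.2)²] = 636.7 N/mm.
Capacity per unit length: r_n/Ω = (1/2.0) × 0.6 × 430 × (0.707 × 10) = 912 N/mm.
636.7 ≤ 912 → adequate.

f_max ≈ 637 N/mm; adequate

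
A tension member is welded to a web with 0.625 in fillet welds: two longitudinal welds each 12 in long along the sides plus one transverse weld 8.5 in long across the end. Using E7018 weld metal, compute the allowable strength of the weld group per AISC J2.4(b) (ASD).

E70XX → F_EXX = 70 ksi.
t_e = 0.707 × 0.625 = 0.4419 in.
R_nwl = 0.6 × 70 × 0.4419 × 24 = 445.4 kips (longitudinal, 2 welds).
R_nwt = 0.6 × 70 × 0.4419 × 8.5 = 157.7 kips (transverse, base value).
(i) R_nwl + R_nwt = 603.2 kips; (ii) 0.85 R_nwl + 1.5 R_nwt = 615.2 kips.
R_n = max = 615.2 kips [governs: (ii)]; R_n/Ω = 307.6 kips.

R_n/Ω ≈ 308 kips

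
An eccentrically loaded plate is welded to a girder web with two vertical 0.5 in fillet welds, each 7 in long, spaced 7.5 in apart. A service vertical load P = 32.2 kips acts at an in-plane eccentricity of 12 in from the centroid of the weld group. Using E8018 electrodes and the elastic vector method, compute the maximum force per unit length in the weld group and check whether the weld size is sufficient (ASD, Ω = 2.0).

f_max ≈ 9.61 kip/in; NOT adequate

E80XX → F_EXX = 80 ksi.
Total weld length L_w = 14 in. Treat welds as unit-width lines.
Polar moment about centroid: J = 2[d³/12 + d(b/2)²] = 2[7³/12 + 7×3.75²] = 254 in³.
Direct shear f_v = P/L_w = 32.2 / 14 = 2.3 kip/in (vertical).
Torsion M = P·e = 32.2 × 12 = 386.4 kip·in.
Critical point at (x, y) = (3.75, 3.5) from centroid. f_tx = M·y/J = 5.324 kip/in; f_ty = M·x/J = 5.704 kip/in.
Resultant f_max = √[f_tx² + (f_v + f_ty)²] = √[5.324² + (2.3 + 5.704)²] = 9.613 kip/in.
Capacity per unit length: r_n/Ω = (1/2.0) × 0.6 × 80 × (0.707 × 0.5) = 8.484 kip/in.
9.613 > 8.484 → NOT adequate.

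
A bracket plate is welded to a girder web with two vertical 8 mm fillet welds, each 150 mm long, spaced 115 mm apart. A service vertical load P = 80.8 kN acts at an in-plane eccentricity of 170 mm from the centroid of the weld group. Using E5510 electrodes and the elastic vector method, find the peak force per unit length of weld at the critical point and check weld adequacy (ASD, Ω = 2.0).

E55XX → F_EXX = 550 MPa.
Total weld length L_w = 300 mm. Treat welds as unit-width lines.
Polar moment about centroid: J = 2[d³/12 + d(b/2)²] = 2[150³/12 + 150×57.5²] = 1554000 mm³.
Direct shear f_v = P/L_w = 80.8×10³ / 300 = 269.3 N/mm (vertical).
Torsion M = P·e = 80.8×10³ × 170 = 13736000 N·mm.
Critical point at (x, y) = (57.5, 75) from centroid. f_tx = M·y/J = 662.8 N/mm; f_ty = M·x/J = 508.1 N/mm.
Resultant f_max = √[f_tx² + (f_v + f_ty)²] = √[662.8² + (269.3 + 508.1)²] = 1022 N/mm.
Capacity per unit length: r_n/Ω = (1/2.0) × 0.6 × 550 × (0.707 × 8) = 933.2 N/mm.
1022 > 933.2 → NOT adequate.

f_max ≈ 1020 N/mm; NOT adequate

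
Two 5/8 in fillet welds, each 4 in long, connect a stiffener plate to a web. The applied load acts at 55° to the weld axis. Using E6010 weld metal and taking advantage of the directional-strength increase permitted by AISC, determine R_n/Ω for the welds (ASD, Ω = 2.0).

E60XX → F_EXX = 60 ksi.
t_e = 0.707 × 0.625 = 0.4419 in; A_we = 0.4419 × 8 = 3.535 in².
Directional factor: 1.0 + 0.5 sin^1.5(55°) = 1.371.
F_nw = 0.6 × 60 × 1.371 = 49.35 ksi.
R_n/Ω = (49.35 × 3.535) / 2.0 = 87.22 kips.

R_n/Ω ≈ 87.2 kips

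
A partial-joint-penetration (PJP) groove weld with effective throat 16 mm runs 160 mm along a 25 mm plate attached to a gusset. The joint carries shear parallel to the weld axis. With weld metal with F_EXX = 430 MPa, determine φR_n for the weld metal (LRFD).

φR_n ≈ 495 kN

Effective throat (given) t_e = 16 mm.
A_we = 16 × 160 = 2560 mm².
F_nw = 0.6 F_EXX = 258 MPa.
φR_n = 0.75 × 258 × 2560 × 10⁻³ = 495.4 kN.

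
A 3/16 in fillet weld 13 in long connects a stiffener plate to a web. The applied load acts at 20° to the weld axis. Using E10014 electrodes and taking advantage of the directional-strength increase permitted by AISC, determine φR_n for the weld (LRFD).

φR_n ≈ 85.3 kip

E100XX → F_EXX = 100 ksi.
t_e = 0.707 × 0.1875 = 0.1326 in; A_we = 0.1326 × 13 = 1.723 in².
Directional factor: 1.0 + 0.5 sin^1.5(20°) = 1.1.
F_nw = 0.6 × 100 × 1.1 = 66 ksi.
φR_n = 0.75 × 66 × 1.723 = 85.3 kip.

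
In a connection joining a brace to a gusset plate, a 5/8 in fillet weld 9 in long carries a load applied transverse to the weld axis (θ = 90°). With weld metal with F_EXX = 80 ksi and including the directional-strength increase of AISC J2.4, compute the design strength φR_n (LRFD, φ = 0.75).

φR_n ≈ 215 kip

t_e = 0.707 × 0.625 = 0.4419 in; A_we = 0.4419 × 9 = 3.977 in².
Directional factor: 1.0 + 0.5 sin^1.5(90°) = 1.5.
F_nw = 0.6 × 80 × 1.5 = 72 ksi.
φR_n = 0.75 × 72 × 3.977 = 214.8 kip.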